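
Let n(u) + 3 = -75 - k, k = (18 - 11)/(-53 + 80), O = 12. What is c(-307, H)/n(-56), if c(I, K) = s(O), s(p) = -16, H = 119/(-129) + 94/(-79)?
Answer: 432/2113 ≈ 0.20445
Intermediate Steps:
H = -21527/10191 (H = 119*(-1/129) + 94*(-1/79) = -119/129 - 94/79 = -21527/10191 ≈ -2.1124)
c(I, K) = -16
k = 7/27 ≈ 0.25926
n(u) = -2113/27 (n(u) = -3 + (-75 - 1*7/27) = -3 + (-75 - 7/27) = -3 - 2032/27 = -2113/27)
c(-307, H)/n(-56) = -16/(-2113/27) = -16*(-27/2113) = 432/2113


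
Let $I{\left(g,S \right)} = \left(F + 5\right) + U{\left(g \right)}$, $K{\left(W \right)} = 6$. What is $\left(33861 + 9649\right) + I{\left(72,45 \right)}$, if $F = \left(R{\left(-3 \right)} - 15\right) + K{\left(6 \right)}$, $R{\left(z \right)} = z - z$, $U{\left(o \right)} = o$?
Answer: $43578$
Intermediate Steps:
$R{\left(z \right)} = 0$
$F = -9$ ($F = \left(0 - 15\right) + 6 = -15 + 6 = -9$)
$I{\left(g,S \right)} = -4 + g$ ($I{\left(g,S \right)} = \left(-9 + 5\right) + g = -4 + g$)
$\left(33861 + 9649\right) + I{\left(72,45 \right)} = \left(33861 + 9649\right) + \left(-4 + 72\right) = 43510 + 68 = 43578$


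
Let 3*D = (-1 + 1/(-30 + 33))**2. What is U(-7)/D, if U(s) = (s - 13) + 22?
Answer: 27/2 ≈ 13.500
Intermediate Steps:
U(s) = 9 + s (U(s) = (-13 + s) + 22 = 9 + s)
D = 4/27 (D = (-1 + 1/(-30 + 33))**2/3 = (-1 + 1/3)**2/3 = (-2/3)**2/3 = (1/3)*(4/9) = 4/27 ≈ 0.14815)
U(-7)/D = (9 - 7)/(4/27) = 2*(27/4) = 27/2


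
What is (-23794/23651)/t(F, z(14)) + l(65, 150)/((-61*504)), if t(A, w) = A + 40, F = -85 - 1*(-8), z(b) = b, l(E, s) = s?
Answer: 100043281/4483945788 ≈ 0.022311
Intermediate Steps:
F = -77 (F = -85 + 8 = -77)
t(A, w) = 40 + A
(-23794/23651)/t(F, z(14)) + l(65, 150)/((-61*504)) = (-23794/23651)/(40 - 77) + 150/((-61*504)) = -23794*1/23651/(-37) + 150/(-30744) = -23794/23651*(-1/37) + 150*(-1/30744) = 23794/875087 - 25/5124 = 100043281/4483945788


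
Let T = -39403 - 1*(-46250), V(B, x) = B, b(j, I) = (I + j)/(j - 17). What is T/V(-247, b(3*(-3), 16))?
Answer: -6847/247 ≈ -27.721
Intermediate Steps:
b(j, I) = (I + j)/(-17 + j)
T = 6847 (T = -39403 + 46250 = 6847)
T/V(-247, b(3*(-3), 16)) = 6847/(-247) = 6847*(-1/247) = -6847/247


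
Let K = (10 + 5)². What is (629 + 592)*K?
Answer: 274725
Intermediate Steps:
K = 225 (K = 15² = 225)
(629 + 592)*K = (629 + 592)*225 = 1221*225 = 274725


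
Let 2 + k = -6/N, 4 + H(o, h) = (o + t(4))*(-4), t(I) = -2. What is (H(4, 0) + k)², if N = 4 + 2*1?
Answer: 225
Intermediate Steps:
N = 6 (N = 4 + 2 = 6)
H(o, h) = 4 - 4*o (H(o, h) = -4 + (o - 2)*(-4) = -4 + (-2 + o)*(-4) = -4 + (8 - 4*o) = 4 - 4*o)
k = -3 (k = -2 - 6/6 = -2 - 6*⅙ = -2 - 1 = -3)
(H(4, 0) + k)² = ((4 - 4*4) - 3)² = ((4 - 16) - 3)² = (-12 - 3)² = (-15)² = 225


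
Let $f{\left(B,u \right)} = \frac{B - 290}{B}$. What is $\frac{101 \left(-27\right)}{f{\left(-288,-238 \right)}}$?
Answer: $- \frac{392688}{289} \approx -1358.8$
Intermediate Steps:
$f{\left(B,u \right)} = \frac{-290 + B}{B}$
$\frac{101 \left(-27\right)}{f{\left(-288,-238 \right)}} = \frac{101 \left(-27\right)}{\frac{1}{-288} \left(-290 - 288\right)} = - \frac{2727}{\left(- \frac{1}{288}\right) \left(-578\right)} = - \frac{2727}{\frac{289}{144}} = \left(-2727\right) \frac{144}{289} = - \frac{392688}{289}$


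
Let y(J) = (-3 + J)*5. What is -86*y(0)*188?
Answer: 242520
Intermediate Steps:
y(J) = -15 + 5*J
-86*y(0)*188 = -86*(-15 + 5*0)*188 = -86*(-15 + 0)*188 = -86*(-15)*188 = 1290*188 = 242520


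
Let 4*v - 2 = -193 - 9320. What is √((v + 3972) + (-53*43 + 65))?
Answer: I*√2479/2 ≈ 24.895*I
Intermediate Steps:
v = -9511/4 (v = ½ + (-193 - 9320)/4 = ½ + (¼)*(-9513) = ½ - 9513/4 = -9511/4 ≈ -2377.8)
√((v + 3972) + (-53*43 + 65)) = √((-9511/4 + 3972) + (-53*43 + 65)) = √(6377/4 + (-2279 + 65)) = √(6377/4 - 2214) = √(-2479/4) = I*√2479/2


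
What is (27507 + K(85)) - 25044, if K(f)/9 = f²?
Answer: 67488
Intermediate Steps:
K(f) = 9*f²
(27507 + K(85)) - 25044 = (27507 + 9*85²) - 25044 = (27507 + 9*7225) - 25044 = (27507 + 65025) - 25044 = 92532 - 25044 = 67488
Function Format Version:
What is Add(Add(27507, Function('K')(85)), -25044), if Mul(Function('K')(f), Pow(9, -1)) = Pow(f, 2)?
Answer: 67488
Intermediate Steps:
Function('K')(f) = Mul(9, Pow(f, 2))
Add(Add(27507, Function('K')(85)), -25044) = Add(Add(27507, Mul(9, Pow(85, 2))), -25044) = Add(Add(27507, Mul(9, 7225)), -25044) = Add(Add(27507, 65025), -25044) = Add(92532, -25044) = 67488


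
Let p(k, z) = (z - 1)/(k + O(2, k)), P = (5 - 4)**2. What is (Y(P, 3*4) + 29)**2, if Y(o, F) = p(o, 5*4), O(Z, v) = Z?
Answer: 11236/9 ≈ 1248.4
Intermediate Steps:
P = 1 (P = 1**2 = 1)
p(k, z) = (-1 + z)/(2 + k) (p(k, z) = (z - 1)/(k + 2) = (-1 + z)/(2 + k))
Y(o, F) = 19/(2 + o) (Y(o, F) = (-1 + 5*4)/(2 + o) = (-1 + 20)/(2 + o) = 19/(2 + o))
(Y(P, 3*4) + 29)**2 = (19/(2 + 1) + 29)**2 = (19/3 + 29)**2 = (106/3)**2 = 11236/9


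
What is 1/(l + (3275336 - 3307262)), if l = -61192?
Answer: -1/93118 ≈ -1.0739e-5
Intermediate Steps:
1/(l + (3275336 - 3307262)) = 1/(-61192 + (3275336 - 3307262)) = 1/(-61192 - 31926) = 1/(-93118) = -1/93118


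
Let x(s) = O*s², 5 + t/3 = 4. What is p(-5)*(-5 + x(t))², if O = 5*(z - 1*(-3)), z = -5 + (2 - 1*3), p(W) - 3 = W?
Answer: -39200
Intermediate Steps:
t = -3 (t = -15 + 3*4 = -15 + 12 = -3)
p(W) = 3 + W
z = -6 (z = -5 + (2 - 3) = -5 - 1 = -6)
O = -15 (O = 5*(-6 - 1*(-3)) = 5*(-6 + 3) = 5*(-3) = -15)
x(s) = -15*s²
p(-5)*(-5 + x(t))² = (3 - 5)*(-5 - 15*(-3)²)² = -2*(-5 - 15*9)² = -2*(-5 - 135)² = -2*(-140)² = -2*19600 = -39200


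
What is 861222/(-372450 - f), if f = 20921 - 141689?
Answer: -143537/41947 ≈ -3.4219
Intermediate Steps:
f = -120768
861222/(-372450 - f) = 861222/(-372450 - 1*(-120768)) = 861222/(-372450 + 120768) = 861222/(-251682) = 861222*(-1/251682) = -143537/41947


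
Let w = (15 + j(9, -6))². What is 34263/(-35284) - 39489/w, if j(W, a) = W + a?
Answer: -29258981/238167 ≈ -122.85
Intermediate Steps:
w = 324 (w = (15 + (9 - 6))² = (15 + 3)² = 18² = 324)
34263/(-35284) - 39489/w = 34263/(-35284) - 39489/324 = 34263*(-1/35284) - 39489*1/324 = -34263/35284 - 13163/108 = -29258981/238167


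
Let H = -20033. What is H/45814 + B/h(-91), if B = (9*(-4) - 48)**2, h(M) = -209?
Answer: -327450481/9575126 ≈ -34.198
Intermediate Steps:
B = 7056 (B = (-36 - 48)**2 = (-84)**2 = 7056)
H/45814 + B/h(-91) = -20033/45814 + 7056/(-209) = -20033*1/45814 + 7056*(-1/209) = -20033/45814 - 7056/209 = -327450481/9575126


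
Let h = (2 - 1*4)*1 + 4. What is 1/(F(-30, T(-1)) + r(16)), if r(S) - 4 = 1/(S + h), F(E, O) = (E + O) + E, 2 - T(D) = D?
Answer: -18/953 ≈ -0.018888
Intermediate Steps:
T(D) = 2 - D
F(E, O) = O + 2*E
h = 2 (h = (2 - 4)*1 + 4 = -2*1 + 4 = -2 + 4 = 2)
r(S) = 4 + 1/(2 + S) (r(S) = 4 + 1/(S + 2) = 4 + 1/(2 + S))
1/(F(-30, T(-1)) + r(16)) = 1/(((2 - 1*(-1)) + 2*(-30)) + (9 + 4*16)/(2 + 16)) = 1/(((2 + 1) - 60) + (9 + 64)/18) = 1/((3 - 60) + (1/18)*73) = 1/(-57 + 73/18) = 1/(-953/18) = -18/953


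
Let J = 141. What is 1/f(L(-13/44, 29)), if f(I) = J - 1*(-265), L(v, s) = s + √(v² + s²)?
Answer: 1/406 ≈ 0.0024631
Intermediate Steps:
L(v, s) = s + √(s² + v²)
f(I) = 406 (f(I) = 141 - 1*(-265) = 141 + 265 = 406)
1/f(L(-13/44, 29)) = 1/406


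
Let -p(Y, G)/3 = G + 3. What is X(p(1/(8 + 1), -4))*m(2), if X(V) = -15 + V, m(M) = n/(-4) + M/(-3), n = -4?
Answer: -4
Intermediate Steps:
p(Y, G) = -9 - 3*G (p(Y, G) = -3*(G + 3) = -3*(3 + G) = -9 - 3*G)
m(M) = 1 - M/3 (m(M) = -4/(-4) + M/(-3) = -4*(-¼) + M*(-⅓) = 1 - M/3)
X(p(1/(8 + 1), -4))*m(2) = (-15 + (-9 - 3*(-4)))*(1 - ⅓*2) = (-15 + (-9 + 12))*(1 - ⅔) = (-15 + 3)*(⅓) = -12*⅓ = -4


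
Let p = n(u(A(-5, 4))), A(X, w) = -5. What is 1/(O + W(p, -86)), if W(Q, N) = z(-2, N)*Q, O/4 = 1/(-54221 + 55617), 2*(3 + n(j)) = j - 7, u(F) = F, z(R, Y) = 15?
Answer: -349/47114 ≈ -0.0074076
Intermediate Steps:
n(j) = -13/2 + j/2 (n(j) = -3 + (j - 7)/2 = -3 + (-7 + j)/2 = -3 + (-7/2 + j/2) = -13/2 + j/2)
O = 1/349 (O = 4/(-54221 + 55617) = 4/1396 = 4*(1/1396) = 1/349 ≈ 0.0028653)
p = -9 (p = -13/2 + (½)*(-5) = -13/2 - 5/2 = -9)
W(Q, N) = 15*Q
1/(O + W(p, -86)) = 1/(1/349 + 15*(-9)) = 1/(1/349 - 135) = 1/(-47114/349) = -349/47114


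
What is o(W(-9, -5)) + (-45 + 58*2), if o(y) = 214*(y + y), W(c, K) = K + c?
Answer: -5921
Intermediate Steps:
o(y) = 428*y (o(y) = 214*(2*y) = 428*y)
o(W(-9, -5)) + (-45 + 58*2) = 428*(-5 - 9) + (-45 + 58*2) = 428*(-14) + (-45 + 116) = -5992 + 71 = -5921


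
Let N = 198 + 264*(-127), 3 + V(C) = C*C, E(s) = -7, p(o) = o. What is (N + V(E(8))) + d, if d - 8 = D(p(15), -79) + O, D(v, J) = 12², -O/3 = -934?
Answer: -30330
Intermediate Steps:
O = 2802 (O = -3*(-934) = 2802)
V(C) = -3 + C² (V(C) = -3 + C*C = -3 + C²)
D(v, J) = 144
N = -33330 (N = 198 - 33528 = -33330)
d = 2954 (d = 8 + (144 + 2802) = 8 + 2946 = 2954)
(N + V(E(8))) + d = (-33330 + (-3 + (-7)²)) + 2954 = (-33330 + (-3 + 49)) + 2954 = (-33330 + 46) + 2954 = -33284 + 2954 = -30330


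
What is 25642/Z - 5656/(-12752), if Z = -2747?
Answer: -38931219/4378718 ≈ -8.8910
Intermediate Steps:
25642/Z - 5656/(-12752) = 25642/(-2747) - 5656/(-12752) = 25642*(-1/2747) - 5656*(-1/12752) = -25642/2747 + 707/1594 = -38931219/4378718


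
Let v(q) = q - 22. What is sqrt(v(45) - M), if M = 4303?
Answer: 2*I*sqrt(1070) ≈ 65.422*I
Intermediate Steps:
v(q) = -22 + q
sqrt(v(45) - M) = sqrt((-22 + 45) - 1*4303) = sqrt(23 - 4303) = sqrt(-4280) = 2*I*sqrt(1070)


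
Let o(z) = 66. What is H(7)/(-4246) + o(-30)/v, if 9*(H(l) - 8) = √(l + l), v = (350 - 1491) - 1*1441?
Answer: -75223/2740793 - √14/38214 ≈ -0.027544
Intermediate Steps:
v = -2582 (v = -1141 - 1441 = -2582)
H(l) = 8 + √2*√l/9 (H(l) = 8 + √(l + l)/9 = 8 + √(2*l)/9 = 8 + (√2*√l)/9 = 8 + √2*√l/9)
H(7)/(-4246) + o(-30)/v = (8 + √2*√7/9)/(-4246) + 66/(-2582) = (8 + √14/9)*(-1/4246) + 66*(-1/2582) = (-4/2123 - √14/38214) - 33/1291 = -75223/2740793 - √14/38214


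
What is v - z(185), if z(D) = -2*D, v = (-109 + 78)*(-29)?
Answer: 1269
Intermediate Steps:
v = 899 (v = -31*(-29) = 899)
v - z(185) = 899 - (-2)*185 = 899 - 1*(-370) = 899 + 370 = 1269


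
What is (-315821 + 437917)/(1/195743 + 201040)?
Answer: 23899437328/39352172721 ≈ 0.60732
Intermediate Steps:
(-315821 + 437917)/(1/195743 + 201040) = 122096/(1/195743 + 201040) = 122096/(39352172721/195743) = 122096*(195743/39352172721) = 23899437328/39352172721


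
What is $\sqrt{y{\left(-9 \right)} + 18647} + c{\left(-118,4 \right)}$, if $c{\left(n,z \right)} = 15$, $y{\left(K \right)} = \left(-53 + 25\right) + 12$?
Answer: $15 + \sqrt{18631} \approx 151.5$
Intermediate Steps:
$y{\left(K \right)} = -16$ ($y{\left(K \right)} = -28 + 12 = -16$)
$\sqrt{y{\left(-9 \right)} + 18647} + c{\left(-118,4 \right)} = \sqrt{-16 + 18647} + 15 = \sqrt{18631} + 15 = 15 + \sqrt{18631}$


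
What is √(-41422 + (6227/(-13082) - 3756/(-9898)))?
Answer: I*√3543391944877350686/9248974 ≈ 203.52*I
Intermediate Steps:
√(-41422 + (6227/(-13082) - 3756/(-9898))) = √(-41422 + (6227*(-1/13082) - 3756*(-1/9898))) = √(-41422 + (-6227/13082 + 1878/4949)) = √(-41422 - 6249427/64742818) = √(-2681783256623/64742818) = I*√3543391944877350686/9248974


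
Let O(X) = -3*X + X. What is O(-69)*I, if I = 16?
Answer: 2208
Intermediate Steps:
O(X) = -2*X
O(-69)*I = -2*(-69)*16 = 138*16 = 2208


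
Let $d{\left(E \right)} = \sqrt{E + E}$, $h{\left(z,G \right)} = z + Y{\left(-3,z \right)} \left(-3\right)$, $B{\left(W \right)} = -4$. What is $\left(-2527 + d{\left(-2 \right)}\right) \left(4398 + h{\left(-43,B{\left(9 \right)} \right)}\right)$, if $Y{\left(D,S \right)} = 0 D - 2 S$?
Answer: $-10353119 + 8194 i \approx -1.0353 \cdot 10^{7} + 8194.0 i$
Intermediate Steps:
$Y{\left(D,S \right)} = - 2 S$ ($Y{\left(D,S \right)} = 0 - 2 S = - 2 S$)
$h{\left(z,G \right)} = 7 z$ ($h{\left(z,G \right)} = z + - 2 z \left(-3\right) = z + 6 z = 7 z$)
$d{\left(E \right)} = \sqrt{2} \sqrt{E}$ ($d{\left(E \right)} = \sqrt{2 E} = \sqrt{2} \sqrt{E}$)
$\left(-2527 + d{\left(-2 \right)}\right) \left(4398 + h{\left(-43,B{\left(9 \right)} \right)}\right) = \left(-2527 + \sqrt{2} \sqrt{-2}\right) \left(4398 + 7 \left(-43\right)\right) = \left(-2527 + \sqrt{2} i \sqrt{2}\right) \left(4398 - 301\right) = \left(-2527 + 2 i\right) 4097 = -10353119 + 8194 i$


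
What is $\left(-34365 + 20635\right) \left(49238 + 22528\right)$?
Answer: $-985347180$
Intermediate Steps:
$\left(-34365 + 20635\right) \left(49238 + 22528\right) = \left(-13730\right) 71766 = -985347180$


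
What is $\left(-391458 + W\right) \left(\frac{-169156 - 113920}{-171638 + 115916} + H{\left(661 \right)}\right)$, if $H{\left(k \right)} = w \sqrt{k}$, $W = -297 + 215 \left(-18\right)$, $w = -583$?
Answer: $- \frac{18665323750}{9287} + 230649375 \sqrt{661} \approx 5.928 \cdot 10^{9}$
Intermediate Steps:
$W = -4167$ ($W = -297 - 3870 = -4167$)
$H{\left(k \right)} = - 583 \sqrt{k}$
$\left(-391458 + W\right) \left(\frac{-169156 - 113920}{-171638 + 115916} + H{\left(661 \right)}\right) = \left(-391458 - 4167\right) \left(\frac{-169156 - 113920}{-171638 + 115916} - 583 \sqrt{661}\right) = - 395625 \left(- \frac{283076}{-55722} - 583 \sqrt{661}\right) = - 395625 \left(\left(-283076\right) \left(- \frac{1}{55722}\right) - 583 \sqrt{661}\right) = - 395625 \left(\frac{141538}{27861} - 583 \sqrt{661}\right) = - \frac{18665323750}{9287} + 230649375 \sqrt{661}$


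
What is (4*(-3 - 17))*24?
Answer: -1920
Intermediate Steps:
(4*(-3 - 17))*24 = (4*(-20))*24 = -80*24 = -1920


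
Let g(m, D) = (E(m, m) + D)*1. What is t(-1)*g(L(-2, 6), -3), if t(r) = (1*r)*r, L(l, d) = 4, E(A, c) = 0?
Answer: -3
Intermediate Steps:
t(r) = r² (t(r) = r*r = r²)
g(m, D) = D (g(m, D) = (0 + D)*1 = D*1 = D)
t(-1)*g(L(-2, 6), -3) = (-1)²*(-3) = 1*(-3) = -3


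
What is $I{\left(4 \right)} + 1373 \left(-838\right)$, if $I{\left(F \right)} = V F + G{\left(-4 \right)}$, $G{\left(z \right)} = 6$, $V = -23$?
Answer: $-1150660$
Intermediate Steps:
$I{\left(F \right)} = 6 - 23 F$ ($I{\left(F \right)} = - 23 F + 6 = 6 - 23 F$)
$I{\left(4 \right)} + 1373 \left(-838\right) = \left(6 - 92\right) + 1373 \left(-838\right) = \left(6 - 92\right) - 1150574 = -86 - 1150574 = -1150660$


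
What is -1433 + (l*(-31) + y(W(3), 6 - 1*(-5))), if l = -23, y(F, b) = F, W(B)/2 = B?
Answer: -714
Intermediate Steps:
W(B) = 2*B
-1433 + (l*(-31) + y(W(3), 6 - 1*(-5))) = -1433 + (-23*(-31) + 2*3) = -1433 + (713 + 6) = -1433 + 719 = -714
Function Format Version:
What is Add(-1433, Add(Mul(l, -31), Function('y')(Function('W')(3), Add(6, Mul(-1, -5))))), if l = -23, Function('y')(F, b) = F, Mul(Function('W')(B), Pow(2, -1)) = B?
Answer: -714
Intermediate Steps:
Function('W')(B) = Mul(2, B)
Add(-1433, Add(Mul(l, -31), Function('y')(Function('W')(3), Add(6, Mul(-1, -5))))) = Add(-1433, Add(Mul(-23, -31), Mul(2, 3))) = Add(-1433, Add(713, 6)) = Add(-1433, 719) = -714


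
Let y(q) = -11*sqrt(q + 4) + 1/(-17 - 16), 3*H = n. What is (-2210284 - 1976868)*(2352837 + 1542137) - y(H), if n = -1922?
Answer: -538191989743583/33 + 11*I*sqrt(5730)/3 ≈ -1.6309e+13 + 277.55*I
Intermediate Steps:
H = -1922/3 (H = (1/3)*(-1922) = -1922/3 ≈ -640.67)
y(q) = -1/33 - 11*sqrt(4 + q) (y(q) = -11*sqrt(4 + q) + 1/(-33) = -11*sqrt(4 + q) - 1/33 = -1/33 - 11*sqrt(4 + q))
(-2210284 - 1976868)*(2352837 + 1542137) - y(H) = (-2210284 - 1976868)*(2352837 + 1542137) - (-1/33 - 11*sqrt(4 - 1922/3)) = -4187152*3894974 - (-1/33 - 11*I*sqrt(5730)/3) = -16308848174048 - (-1/33 - 11*I*sqrt(5730)/3) = -16308848174048 + (1/33 + 11*I*sqrt(5730)/3) = -538191989743583/33 + 11*I*sqrt(5730)/3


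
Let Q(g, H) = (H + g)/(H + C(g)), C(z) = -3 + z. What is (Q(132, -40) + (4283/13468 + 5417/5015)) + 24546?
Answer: 147566510256409/6011239780 ≈ 24548.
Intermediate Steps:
Q(g, H) = (H + g)/(-3 + H + g) (Q(g, H) = (H + g)/(H + (-3 + g)) = (H + g)/(-3 + H + g))
(Q(132, -40) + (4283/13468 + 5417/5015)) + 24546 = ((-40 + 132)/(-3 - 40 + 132) + (4283/13468 + 5417/5015)) + 24546 = (92/89 + (4283*(1/13468) + 5417*(1/5015))) + 24546 = ((1/89)*92 + (4283/13468 + 5417/5015)) + 24546 = (92/89 + 94435401/67542020) + 24546 = 14618616529/6011239780 + 24546 = 147566510256409/6011239780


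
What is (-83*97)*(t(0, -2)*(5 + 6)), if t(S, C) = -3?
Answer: 265683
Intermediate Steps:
(-83*97)*(t(0, -2)*(5 + 6)) = (-83*97)*(-3*(5 + 6)) = -(-24153)*11 = -8051*(-33) = 265683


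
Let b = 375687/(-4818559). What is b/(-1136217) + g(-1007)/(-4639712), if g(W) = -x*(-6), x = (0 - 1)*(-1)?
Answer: -5184415404279/4233682027099057456 ≈ -1.2246e-6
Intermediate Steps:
x = 1 (x = -1*(-1) = 1)
b = -375687/4818559 (b = 375687*(-1/4818559) = -375687/4818559 ≈ -0.077967)
g(W) = 6 (g(W) = -1*1*(-6) = -1*(-6) = 6)
b/(-1136217) + g(-1007)/(-4639712) = -375687/4818559/(-1136217) + 6/(-4639712) = -375687/4818559*(-1/1136217) + 6*(-1/4639712) = 125229/1824976217101 - 3/2319856 = -5184415404279/4233682027099057456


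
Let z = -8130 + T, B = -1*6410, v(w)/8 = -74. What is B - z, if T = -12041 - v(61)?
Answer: 13169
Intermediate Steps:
v(w) = -592 (v(w) = 8*(-74) = -592)
T = -11449 (T = -12041 - 1*(-592) = -12041 + 592 = -11449)
B = -6410
z = -19579 (z = -8130 - 11449 = -19579)
B - z = -6410 - 1*(-19579) = -6410 + 19579 = 13169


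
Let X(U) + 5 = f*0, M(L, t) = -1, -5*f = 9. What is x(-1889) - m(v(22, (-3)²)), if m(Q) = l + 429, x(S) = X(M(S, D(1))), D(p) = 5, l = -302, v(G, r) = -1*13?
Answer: -132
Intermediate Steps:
v(G, r) = -13
f = -9/5 (f = -⅕*9 = -9/5 ≈ -1.8000)
X(U) = -5 (X(U) = -5 - 9/5*0 = -5 + 0 = -5)
x(S) = -5
m(Q) = 127 (m(Q) = -302 + 429 = 127)
x(-1889) - m(v(22, (-3)²)) = -5 - 1*127 = -5 - 127 = -132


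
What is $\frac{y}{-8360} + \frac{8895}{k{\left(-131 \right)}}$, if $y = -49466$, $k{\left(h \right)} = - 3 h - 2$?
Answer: $\frac{46851703}{1634380} \approx 28.666$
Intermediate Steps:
$k{\left(h \right)} = -2 - 3 h$
$\frac{y}{-8360} + \frac{8895}{k{\left(-131 \right)}} = - \frac{49466}{-8360} + \frac{8895}{-2 - -393} = \left(-49466\right) \left(- \frac{1}{8360}\right) + \frac{8895}{-2 + 393} = \frac{24733}{4180} + \frac{8895}{391} = \frac{46851703}{1634380}$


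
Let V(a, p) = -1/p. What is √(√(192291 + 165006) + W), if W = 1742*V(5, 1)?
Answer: √(-1742 + √357297) ≈ 33.827*I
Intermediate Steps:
W = -1742 (W = 1742*(-1/1) = 1742*(-1*1) = 1742*(-1) = -1742)
√(√(192291 + 165006) + W) = √(√(192291 + 165006) - 1742) = √(√357297 - 1742) = √(-1742 + √357297)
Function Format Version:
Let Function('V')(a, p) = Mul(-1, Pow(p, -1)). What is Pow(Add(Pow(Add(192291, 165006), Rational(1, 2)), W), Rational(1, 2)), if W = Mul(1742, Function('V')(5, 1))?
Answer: Pow(Add(-1742, Pow(357297, Rational(1, 2))), Rational(1, 2)) ≈ Mul(33.827, I)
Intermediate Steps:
W = -1742 (W = Mul(1742, Mul(-1, Pow(1, -1))) = Mul(1742, Mul(-1, 1)) = Mul(1742, -1) = -1742)
Pow(Add(Pow(Add(192291, 165006), Rational(1, 2)), W), Rational(1, 2)) = Pow(Add(Pow(Add(192291, 165006), Rational(1, 2)), -1742), Rational(1, 2)) = Pow(Add(Pow(357297, Rational(1, 2)), -1742), Rational(1, 2)) = Pow(Add(-1742, Pow(357297, Rational(1, 2))), Rational(1, 2))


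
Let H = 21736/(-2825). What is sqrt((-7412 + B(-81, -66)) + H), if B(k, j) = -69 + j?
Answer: 59*I*sqrt(692803)/565 ≈ 86.918*I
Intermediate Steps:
H = -21736/2825 (H = 21736*(-1/2825) = -21736/2825 ≈ -7.6942)
sqrt((-7412 + B(-81, -66)) + H) = sqrt((-7412 + (-69 - 66)) - 21736/2825) = sqrt((-7412 - 135) - 21736/2825) = sqrt(-7547 - 21736/2825) = sqrt(-21342011/2825) = 59*I*sqrt(692803)/565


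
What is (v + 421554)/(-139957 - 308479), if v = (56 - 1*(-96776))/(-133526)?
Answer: -14072080643/14969466334 ≈ -0.94005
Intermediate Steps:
v = -48416/66763 (v = (56 + 96776)*(-1/133526) = 96832*(-1/133526) = -48416/66763 ≈ -0.72519)
(v + 421554)/(-139957 - 308479) = (-48416/66763 + 421554)/(-139957 - 308479) = (28144161286/66763)/(-448436) = (28144161286/66763)*(-1/448436) = -14072080643/14969466334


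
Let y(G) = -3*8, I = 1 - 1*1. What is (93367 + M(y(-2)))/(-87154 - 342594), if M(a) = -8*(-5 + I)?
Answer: -93407/429748 ≈ -0.21735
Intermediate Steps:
I = 0 (I = 1 - 1 = 0)
y(G) = -24
M(a) = 40 (M(a) = -8*(-5 + 0) = -8*(-5) = 40)
(93367 + M(y(-2)))/(-87154 - 342594) = (93367 + 40)/(-87154 - 342594) = 93407/(-429748) = 93407*(-1/429748) = -93407/429748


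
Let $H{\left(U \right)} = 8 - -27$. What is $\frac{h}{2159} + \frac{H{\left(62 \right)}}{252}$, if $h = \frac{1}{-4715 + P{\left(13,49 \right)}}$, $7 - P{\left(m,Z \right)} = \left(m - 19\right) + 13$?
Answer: $\frac{50898389}{366468660} \approx 0.13889$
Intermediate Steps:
$P{\left(m,Z \right)} = 13 - m$ ($P{\left(m,Z \right)} = 7 - \left(\left(m - 19\right) + 13\right) = 7 - \left(\left(-19 + m\right) + 13\right) = 7 - \left(-6 + m\right) = 13 - m$)
$H{\left(U \right)} = 35$ ($H{\left(U \right)} = 8 + 27 = 35$)
$h = - \frac{1}{4715}$ ($h = \frac{1}{-4715 + \left(13 - 13\right)} = \frac{1}{-4715 + 0} = \frac{1}{-4715} = - \frac{1}{4715} \approx -0.00021209$)
$\frac{h}{2159} + \frac{H{\left(62 \right)}}{252} = - \frac{1}{4715 \cdot 2159} + \frac{35}{252} = \left(- \frac{1}{4715}\right) \frac{1}{2159} + 35 \cdot \frac{1}{252} = - \frac{1}{10179685} + \frac{5}{36} = \frac{50898389}{366468660}$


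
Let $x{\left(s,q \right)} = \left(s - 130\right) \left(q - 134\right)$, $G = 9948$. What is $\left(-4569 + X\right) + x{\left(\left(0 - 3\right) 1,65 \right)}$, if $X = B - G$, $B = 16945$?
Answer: $11605$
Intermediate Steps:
$x{\left(s,q \right)} = \left(-134 + q\right) \left(-130 + s\right)$ ($x{\left(s,q \right)} = \left(-130 + s\right) \left(-134 + q\right) = \left(-134 + q\right) \left(-130 + s\right)$)
$X = 6997$ ($X = 16945 - 9948 = 6997$)
$\left(-4569 + X\right) + x{\left(\left(0 - 3\right) 1,65 \right)} = \left(-4569 + 6997\right) + \left(17420 - 134 \left(0 - 3\right) 1 - 8450 + 65 \left(0 - 3\right) 1\right) = 2428 + \left(17420 - 134 \left(\left(-3\right) 1\right) - 8450 + 65 \left(\left(-3\right) 1\right)\right) = 2428 + \left(17420 - -402 - 8450 + 65 \left(-3\right)\right) = 2428 + \left(17420 + 402 - 8450 - 195\right) = 2428 + 9177 = 11605$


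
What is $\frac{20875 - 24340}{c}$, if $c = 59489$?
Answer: $- \frac{3465}{59489} \approx -0.058246$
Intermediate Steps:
$\frac{20875 - 24340}{c} = \frac{20875 - 24340}{59489} = \left(20875 - 24340\right) \frac{1}{59489} = \left(-3465\right) \frac{1}{59489} = - \frac{3465}{59489}$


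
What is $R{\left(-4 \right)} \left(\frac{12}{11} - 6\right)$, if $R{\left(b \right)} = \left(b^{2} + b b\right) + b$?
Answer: $- \frac{1512}{11} \approx -137.45$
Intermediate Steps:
$R{\left(b \right)} = b + 2 b^{2}$ ($R{\left(b \right)} = \left(b^{2} + b^{2}\right) + b = 2 b^{2} + b = b + 2 b^{2}$)
$R{\left(-4 \right)} \left(\frac{12}{11} - 6\right) = - 4 \left(1 + 2 \left(-4\right)\right) \left(\frac{12}{11} - 6\right) = - 4 \left(1 - 8\right) \left(12 \cdot \frac{1}{11} - 6\right) = \left(-4\right) \left(-7\right) \left(\frac{12}{11} - 6\right) = 28 \left(- \frac{54}{11}\right) = - \frac{1512}{11}$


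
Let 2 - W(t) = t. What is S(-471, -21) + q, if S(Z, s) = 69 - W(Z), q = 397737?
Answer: 397333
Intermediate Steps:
W(t) = 2 - t
S(Z, s) = 67 + Z (S(Z, s) = 69 - (2 - Z) = 69 + (-2 + Z) = 67 + Z)
S(-471, -21) + q = (67 - 471) + 397737 = -404 + 397737 = 397333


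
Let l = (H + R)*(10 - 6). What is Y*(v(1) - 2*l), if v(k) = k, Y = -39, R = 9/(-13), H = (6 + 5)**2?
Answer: 37497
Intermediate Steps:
H = 121 (H = 11**2 = 121)
R = -9/13 (R = 9*(-1/13) = -9/13 ≈ -0.69231)
l = 6256/13 (l = (121 - 9/13)*(10 - 6) = (1564/13)*4 = 6256/13 ≈ 481.23)
Y*(v(1) - 2*l) = -39*(1 - 2*6256/13) = -39*(1 - 12512/13) = -39*(-12499/13) = 37497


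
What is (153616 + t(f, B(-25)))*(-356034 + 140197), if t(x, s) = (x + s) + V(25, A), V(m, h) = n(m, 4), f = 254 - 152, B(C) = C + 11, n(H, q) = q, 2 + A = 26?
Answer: -33175873596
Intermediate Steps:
A = 24 (A = -2 + 26 = 24)
B(C) = 11 + C
f = 102
V(m, h) = 4
t(x, s) = 4 + s + x (t(x, s) = (x + s) + 4 = (s + x) + 4 = 4 + s + x)
(153616 + t(f, B(-25)))*(-356034 + 140197) = (153616 + (4 + (11 - 25) + 102))*(-356034 + 140197) = (153616 + (4 - 14 + 102))*(-215837) = (153616 + 92)*(-215837) = 153708*(-215837) = -33175873596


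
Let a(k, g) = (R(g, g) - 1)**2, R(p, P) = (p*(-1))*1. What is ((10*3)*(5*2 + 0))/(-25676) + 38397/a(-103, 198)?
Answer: 243500268/254198819 ≈ 0.95791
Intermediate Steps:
R(p, P) = -p (R(p, P) = -p*1 = -p)
a(k, g) = (-1 - g)**2 (a(k, g) = (-g - 1)**2 = (-1 - g)**2)
((10*3)*(5*2 + 0))/(-25676) + 38397/a(-103, 198) = ((10*3)*(5*2 + 0))/(-25676) + 38397/((1 + 198)**2) = (30*(10 + 0))*(-1/25676) + 38397/(199**2) = (30*10)*(-1/25676) + 38397/39601 = 300*(-1/25676) + 38397*(1/39601) = -75/6419 + 38397/39601 = 243500268/254198819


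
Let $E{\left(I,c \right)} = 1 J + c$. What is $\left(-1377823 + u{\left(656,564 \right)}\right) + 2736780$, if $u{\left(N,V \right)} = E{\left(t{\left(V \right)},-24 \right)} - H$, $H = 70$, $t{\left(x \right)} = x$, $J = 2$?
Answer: $1358865$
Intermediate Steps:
$E{\left(I,c \right)} = 2 + c$ ($E{\left(I,c \right)} = 1 \cdot 2 + c = 2 + c$)
$u{\left(N,V \right)} = -92$ ($u{\left(N,V \right)} = \left(2 - 24\right) - 70 = -22 - 70 = -92$)
$\left(-1377823 + u{\left(656,564 \right)}\right) + 2736780 = \left(-1377823 - 92\right) + 2736780 = -1377915 + 2736780 = 1358865$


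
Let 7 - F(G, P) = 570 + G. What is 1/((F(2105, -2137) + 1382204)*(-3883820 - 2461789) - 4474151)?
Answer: -1/8754000531575 ≈ -1.1423e-13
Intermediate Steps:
F(G, P) = -563 - G (F(G, P) = 7 - (570 + G) = 7 + (-570 - G) = -563 - G)
1/((F(2105, -2137) + 1382204)*(-3883820 - 2461789) - 4474151) = 1/(((-563 - 1*2105) + 1382204)*(-3883820 - 2461789) - 4474151) = 1/(((-563 - 2105) + 1382204)*(-6345609) - 4474151) = 1/((-2668 + 1382204)*(-6345609) - 4474151) = 1/(1379536*(-6345609) - 4474151) = 1/(-8753996057424 - 4474151) = 1/(-8754000531575) = -1/8754000531575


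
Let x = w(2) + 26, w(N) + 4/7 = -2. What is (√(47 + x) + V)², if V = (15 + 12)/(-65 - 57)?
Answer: 7342915/104188 - 27*√3451/427 ≈ 66.763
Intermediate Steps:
w(N) = -18/7 (w(N) = -4/7 - 2 = -18/7)
x = 164/7 (x = -18/7 + 26 = 164/7 ≈ 23.429)
V = -27/122 (V = 27/(-122) = 27*(-1/122) = -27/122 ≈ -0.22131)
(√(47 + x) + V)² = (√(47 + 164/7) - 27/122)² = (√(493/7) - 27/122)² = (√3451/7 - 27/122)² = (-27/122 + √3451/7)²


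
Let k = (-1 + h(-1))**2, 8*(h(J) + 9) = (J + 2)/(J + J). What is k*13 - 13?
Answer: 333645/256 ≈ 1303.3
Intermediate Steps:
h(J) = -9 + (2 + J)/(16*J) (h(J) = -9 + ((J + 2)/(J + J))/8 = -9 + ((2 + J)/((2*J)))/8 = -9 + ((2 + J)*(1/(2*J)))/8 = -9 + ((2 + J)/(2*J))/8 = -9 + (2 + J)/(16*J))
k = 25921/256 (k = (-1 + (1/16)*(2 - 143*(-1))/(-1))**2 = (-1 + (1/16)*(-1)*(2 + 143))**2 = (-1 + (1/16)*(-1)*145)**2 = (-1 - 145/16)**2 = (-161/16)**2 = 25921/256 ≈ 101.25)
k*13 - 13 = (25921/256)*13 - 13 = 336973/256 - 13 = 333645/256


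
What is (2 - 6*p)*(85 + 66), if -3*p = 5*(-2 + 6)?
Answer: 6342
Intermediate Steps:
p = -20/3 (p = -5*(-2 + 6)/3 = -5*4/3 = -⅓*20 = -20/3 ≈ -6.6667)
(2 - 6*p)*(85 + 66) = (2 - 6*(-20/3))*(85 + 66) = (2 + 40)*151 = 42*151 = 6342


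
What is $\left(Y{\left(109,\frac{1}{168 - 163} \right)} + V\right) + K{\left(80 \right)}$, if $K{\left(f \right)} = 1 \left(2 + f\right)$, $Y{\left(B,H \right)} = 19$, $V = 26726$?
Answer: $26827$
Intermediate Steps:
$K{\left(f \right)} = 2 + f$
$\left(Y{\left(109,\frac{1}{168 - 163} \right)} + V\right) + K{\left(80 \right)} = \left(19 + 26726\right) + \left(2 + 80\right) = 26745 + 82 = 26827$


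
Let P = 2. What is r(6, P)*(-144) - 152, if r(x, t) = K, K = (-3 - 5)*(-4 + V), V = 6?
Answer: 2152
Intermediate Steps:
K = -16 (K = (-3 - 5)*(-4 + 6) = -8*2 = -16)
r(x, t) = -16
r(6, P)*(-144) - 152 = -16*(-144) - 152 = 2304 - 152 = 2152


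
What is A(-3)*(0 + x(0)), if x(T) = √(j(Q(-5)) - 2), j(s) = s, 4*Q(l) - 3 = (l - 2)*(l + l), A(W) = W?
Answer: -3*√65/2 ≈ -12.093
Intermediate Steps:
Q(l) = ¾ + l*(-2 + l)/2 (Q(l) = ¾ + ((l - 2)*(l + l))/4 = ¾ + ((-2 + l)*(2*l))/4 = ¾ + (2*l*(-2 + l))/4 = ¾ + l*(-2 + l)/2)
x(T) = √65/2 (x(T) = √((¾ + (½)*(-5)² - 1*(-5)) - 2) = √((¾ + (½)*25 + 5) - 2) = √((¾ + 25/2 + 5) - 2) = √(73/4 - 2) = √(65/4) = √65/2)
A(-3)*(0 + x(0)) = -3*(0 + √65/2) = -3*√65/2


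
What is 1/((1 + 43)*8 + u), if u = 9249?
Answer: 1/9601 ≈ 0.00010416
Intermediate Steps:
1/((1 + 43)*8 + u) = 1/((1 + 43)*8 + 9249) = 1/(44*8 + 9249) = 1/(352 + 9249) = 1/9601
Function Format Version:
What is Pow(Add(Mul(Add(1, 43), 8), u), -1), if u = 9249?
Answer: Rational(1, 9601) ≈ 0.00010416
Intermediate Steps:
Pow(Add(Mul(Add(1, 43), 8), u), -1) = Pow(Add(Mul(Add(1, 43), 8), 9249), -1) = Pow(Add(Mul(44, 8), 9249), -1) = Pow(Add(352, 9249), -1) = Pow(9601, -1) = Rational(1, 9601)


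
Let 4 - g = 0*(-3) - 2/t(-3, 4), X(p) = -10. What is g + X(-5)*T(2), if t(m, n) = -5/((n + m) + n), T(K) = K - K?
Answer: 2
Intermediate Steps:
T(K) = 0
t(m, n) = -5/(m + 2*n) (t(m, n) = -5/((m + n) + n) = -5/(m + 2*n))
g = 2 (g = 4 - (0*(-3) - 2*(-1/1)) = 4 - (0 - 2*(-1/1)) = 4 - (0 - 2/((-5*⅕))) = 4 - (0 - 2/(-1)) = 4 - (0 - 2*(-1)) = 4 - (0 + 2) = 4 - 1*2 = 4 - 2 = 2)
g + X(-5)*T(2) = 2 - 10*0 = 2 + 0 = 2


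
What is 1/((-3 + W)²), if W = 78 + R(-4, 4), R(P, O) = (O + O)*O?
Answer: 1/11449 ≈ 8.7344e-5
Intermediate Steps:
R(P, O) = 2*O² (R(P, O) = (2*O)*O = 2*O²)
W = 110 (W = 78 + 2*4² = 78 + 2*16 = 78 + 32 = 110)
1/((-3 + W)²) = 1/((-3 + 110)²) = 1/(107²) = 1/11449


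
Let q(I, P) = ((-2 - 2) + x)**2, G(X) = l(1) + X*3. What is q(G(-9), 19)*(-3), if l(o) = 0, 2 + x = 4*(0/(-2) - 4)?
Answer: -1452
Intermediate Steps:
x = -18 (x = -2 + 4*(0/(-2) - 4) = -2 + 4*(0*(-1/2) - 4) = -2 + 4*(0 - 4) = -2 + 4*(-4) = -2 - 16 = -18)
G(X) = 3*X (G(X) = 0 + X*3 = 0 + 3*X = 3*X)
q(I, P) = 484 (q(I, P) = ((-2 - 2) - 18)**2 = (-4 - 18)**2 = (-22)**2 = 484)
q(G(-9), 19)*(-3) = 484*(-3) = -1452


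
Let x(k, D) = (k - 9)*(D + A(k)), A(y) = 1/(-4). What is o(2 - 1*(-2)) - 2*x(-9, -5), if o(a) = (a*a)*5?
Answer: -109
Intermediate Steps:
o(a) = 5*a² (o(a) = a²*5 = 5*a²)
A(y) = -¼
x(k, D) = (-9 + k)*(-¼ + D) (x(k, D) = (k - 9)*(D - ¼) = (-9 + k)*(-¼ + D))
o(2 - 1*(-2)) - 2*x(-9, -5) = 5*(2 - 1*(-2))² - 2*(9/4 - 9*(-5) - ¼*(-9) - 5*(-9)) = 5*(2 + 2)² - 2*(9/4 + 45 + 9/4 + 45) = 5*4² - 2*189/2 = 5*16 - 189 = 80 - 189 = -109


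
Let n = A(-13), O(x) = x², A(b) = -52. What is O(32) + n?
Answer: 972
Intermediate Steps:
n = -52
O(32) + n = 32² - 52 = 1024 - 52 = 972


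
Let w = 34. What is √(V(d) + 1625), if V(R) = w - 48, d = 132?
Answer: 3*√179 ≈ 40.137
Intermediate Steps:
V(R) = -14 (V(R) = 34 - 48 = -14)
√(V(d) + 1625) = √(-14 + 1625) = √1611 = 3*√179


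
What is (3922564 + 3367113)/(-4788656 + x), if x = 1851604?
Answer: -7289677/2937052 ≈ -2.4820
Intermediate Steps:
(3922564 + 3367113)/(-4788656 + x) = (3922564 + 3367113)/(-4788656 + 1851604) = 7289677/(-2937052) = 7289677*(-1/2937052) = -7289677/2937052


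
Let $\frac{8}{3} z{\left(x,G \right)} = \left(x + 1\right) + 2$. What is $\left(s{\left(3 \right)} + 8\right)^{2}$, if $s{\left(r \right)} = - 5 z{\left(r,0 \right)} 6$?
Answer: $\frac{14161}{4} \approx 3540.3$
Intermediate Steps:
$z{\left(x,G \right)} = \frac{9}{8} + \frac{3 x}{8}$ ($z{\left(x,G \right)} = \frac{3 \left(\left(x + 1\right) + 2\right)}{8} = \frac{3 \left(\left(1 + x\right) + 2\right)}{8} = \frac{3 \left(3 + x\right)}{8} = \frac{9}{8} + \frac{3 x}{8}$)
$s{\left(r \right)} = - \frac{135}{4} - \frac{45 r}{4}$ ($s{\left(r \right)} = - 5 \left(\frac{9}{8} + \frac{3 r}{8}\right) 6 = \left(- \frac{45}{8} - \frac{15 r}{8}\right) 6 = - \frac{135}{4} - \frac{45 r}{4}$)
$\left(s{\left(3 \right)} + 8\right)^{2} = \left(\left(- \frac{135}{4} - \frac{135}{4}\right) + 8\right)^{2} = \left(- \frac{135}{2} + 8\right)^{2} = \left(- \frac{119}{2}\right)^{2} = \frac{14161}{4}$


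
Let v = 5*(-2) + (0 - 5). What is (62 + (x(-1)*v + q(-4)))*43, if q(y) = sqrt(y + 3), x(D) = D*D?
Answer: 2021 + 43*I ≈ 2021.0 + 43.0*I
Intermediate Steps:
x(D) = D**2
q(y) = sqrt(3 + y)
v = -15 (v = -10 - 5 = -15)
(62 + (x(-1)*v + q(-4)))*43 = (62 + ((-1)**2*(-15) + sqrt(3 - 4)))*43 = (62 + (1*(-15) + sqrt(-1)))*43 = (62 + (-15 + I))*43 = (47 + I)*43 = 2021 + 43*I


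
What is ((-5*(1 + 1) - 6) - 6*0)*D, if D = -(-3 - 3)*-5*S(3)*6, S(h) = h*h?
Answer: 25920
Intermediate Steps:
S(h) = h²
D = -1620 (D = -(-3 - 3)*-5*3²*6 = -(-6)*-5*9*6 = -(-6)*(-45*6) = -(-6)*(-270) = -1*1620 = -1620)
((-5*(1 + 1) - 6) - 6*0)*D = ((-5*(1 + 1) - 6) - 6*0)*(-1620) = ((-5*2 - 6) + 0)*(-1620) = ((-10 - 6) + 0)*(-1620) = (-16 + 0)*(-1620) = -16*(-1620) = 25920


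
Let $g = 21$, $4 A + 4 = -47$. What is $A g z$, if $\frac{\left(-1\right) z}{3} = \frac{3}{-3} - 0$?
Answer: $- \frac{3213}{4} \approx -803.25$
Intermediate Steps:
$A = - \frac{51}{4}$ ($A = -1 + \frac{1}{4} \left(-47\right) = -1 - \frac{47}{4} = - \frac{51}{4} \approx -12.75$)
$z = 3$ ($z = - 3 \left(\frac{3}{-3} - 0\right) = - 3 \left(3 \left(- \frac{1}{3}\right) + 0\right) = - 3 \left(-1 + 0\right) = \left(-3\right) \left(-1\right) = 3$)
$A g z = \left(- \frac{51}{4}\right) 21 \cdot 3 = \left(- \frac{1071}{4}\right) 3 = - \frac{3213}{4}$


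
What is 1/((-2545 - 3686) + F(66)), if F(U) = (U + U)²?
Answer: 1/11193 ≈ 8.9342e-5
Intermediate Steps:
F(U) = 4*U² (F(U) = (2*U)² = 4*U²)
1/((-2545 - 3686) + F(66)) = 1/((-2545 - 3686) + 4*66²) = 1/(-6231 + 4*4356) = 1/(-6231 + 17424) = 1/11193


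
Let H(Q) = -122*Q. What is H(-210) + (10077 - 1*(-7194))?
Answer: 42891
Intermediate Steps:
H(-210) + (10077 - 1*(-7194)) = -122*(-210) + (10077 - 1*(-7194)) = 25620 + (10077 + 7194) = 25620 + 17271 = 42891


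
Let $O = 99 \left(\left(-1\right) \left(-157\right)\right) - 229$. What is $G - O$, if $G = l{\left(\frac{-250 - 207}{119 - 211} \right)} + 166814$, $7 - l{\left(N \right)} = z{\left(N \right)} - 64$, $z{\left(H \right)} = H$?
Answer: $\frac{13944075}{92} \approx 1.5157 \cdot 10^{5}$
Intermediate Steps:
$O = 15314$ ($O = 99 \cdot 157 - 229 = 15543 - 229 = 15314$)
$l{\left(N \right)} = 71 - N$ ($l{\left(N \right)} = 7 - \left(N - 64\right) = 7 - \left(-64 + N\right) = 71 - N$)
$G = \frac{15352963}{92}$ ($G = \left(71 - \frac{-250 - 207}{119 - 211}\right) + 166814 = \left(71 - - \frac{457}{-92}\right) + 166814 = \left(71 - \left(-457\right) \left(- \frac{1}{92}\right)\right) + 166814 = \left(71 - \frac{457}{92}\right) + 166814 = \frac{6075}{92} + 166814 = \frac{15352963}{92} \approx 1.6688 \cdot 10^{5}$)
$G - O = \frac{15352963}{92} - 15314 = \frac{13944075}{92}$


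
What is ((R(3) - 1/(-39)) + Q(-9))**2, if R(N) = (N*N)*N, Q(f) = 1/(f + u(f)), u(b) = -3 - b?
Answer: 120409/169 ≈ 712.48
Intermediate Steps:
Q(f) = -1/3 (Q(f) = 1/(f + (-3 - f)) = 1/(-3) = -1/3)
R(N) = N**3 (R(N) = N**2*N = N**3)
((R(3) - 1/(-39)) + Q(-9))**2 = ((3**3 - 1/(-39)) - 1/3)**2 = ((27 - 1*(-1/39)) - 1/3)**2 = ((27 + 1/39) - 1/3)**2 = (1054/39 - 1/3)**2 = (347/13)**2 = 120409/169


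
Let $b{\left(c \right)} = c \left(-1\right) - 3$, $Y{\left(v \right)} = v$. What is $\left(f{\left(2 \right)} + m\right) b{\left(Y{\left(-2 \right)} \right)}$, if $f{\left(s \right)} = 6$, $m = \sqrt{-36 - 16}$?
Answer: $-6 - 2 i \sqrt{13} \approx -6.0 - 7.2111 i$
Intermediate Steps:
$b{\left(c \right)} = -3 - c$ ($b{\left(c \right)} = - c - 3 = -3 - c$)
$m = 2 i \sqrt{13}$ ($m = \sqrt{-52} = 2 i \sqrt{13} \approx 7.2111 i$)
$\left(f{\left(2 \right)} + m\right) b{\left(Y{\left(-2 \right)} \right)} = \left(6 + 2 i \sqrt{13}\right) \left(-3 - -2\right) = \left(6 + 2 i \sqrt{13}\right) \left(-3 + 2\right) = \left(6 + 2 i \sqrt{13}\right) \left(-1\right) = -6 - 2 i \sqrt{13}$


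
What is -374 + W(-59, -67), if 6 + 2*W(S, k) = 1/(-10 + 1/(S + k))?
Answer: -475460/1261 ≈ -377.05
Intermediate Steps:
W(S, k) = -3 + 1/(2*(-10 + 1/(S + k)))
-374 + W(-59, -67) = -374 + (6 - 61*(-59) - 61*(-67))/(2*(-1 + 10*(-59) + 10*(-67))) = -374 + (6 + 3599 + 4087)/(2*(-1 - 590 - 670)) = -374 + (½)*7692/(-1261) = -374 + (½)*(-1/1261)*7692 = -374 - 3846/1261 = -475460/1261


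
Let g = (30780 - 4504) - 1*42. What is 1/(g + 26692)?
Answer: 1/52926 ≈ 1.8894e-5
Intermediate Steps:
g = 26234 (g = 26276 - 42 = 26234)
1/(g + 26692) = 1/(26234 + 26692) = 1/52926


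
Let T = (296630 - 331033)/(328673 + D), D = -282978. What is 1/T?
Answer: -45695/34403 ≈ -1.3282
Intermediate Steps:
T = -34403/45695 (T = (296630 - 331033)/(328673 - 282978) = -34403/45695 ≈ -0.75288)
1/T = 1/(-34403/45695) = -45695/34403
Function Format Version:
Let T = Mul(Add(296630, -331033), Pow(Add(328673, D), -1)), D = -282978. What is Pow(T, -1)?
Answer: Rational(-45695, 34403) ≈ -1.3282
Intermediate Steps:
T = Rational(-34403, 45695) (T = Mul(Add(296630, -331033), Pow(Add(328673, -282978), -1)) = Mul(-34403, Pow(45695, -1)) = Mul(-34403, Rational(1, 45695)) = Rational(-34403, 45695) ≈ -0.75288)
Pow(T, -1) = Pow(Rational(-34403, 45695), -1) = Rational(-45695, 34403)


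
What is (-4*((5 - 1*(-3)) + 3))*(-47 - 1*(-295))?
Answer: -10912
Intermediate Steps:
(-4*((5 - 1*(-3)) + 3))*(-47 - 1*(-295)) = (-4*((5 + 3) + 3))*(-47 + 295) = -4*(8 + 3)*248 = -4*11*248 = -44*248 = -10912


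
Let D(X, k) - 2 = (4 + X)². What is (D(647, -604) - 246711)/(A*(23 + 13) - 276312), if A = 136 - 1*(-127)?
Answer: -44273/66711 ≈ -0.66365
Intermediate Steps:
A = 263 (A = 136 + 127 = 263)
D(X, k) = 2 + (4 + X)²
(D(647, -604) - 246711)/(A*(23 + 13) - 276312) = ((2 + (4 + 647)²) - 246711)/(263*(23 + 13) - 276312) = ((2 + 651²) - 246711)/(263*36 - 276312) = ((2 + 423801) - 246711)/(9468 - 276312) = (423803 - 246711)/(-266844) = 177092*(-1/266844) = -44273/66711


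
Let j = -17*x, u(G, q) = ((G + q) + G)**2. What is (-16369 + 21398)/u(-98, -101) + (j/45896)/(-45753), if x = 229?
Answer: 3520212782863/61742762466264 ≈ 0.057014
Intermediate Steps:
u(G, q) = (q + 2*G)**2
j = -3893 (j = -17*229 = -3893)
(-16369 + 21398)/u(-98, -101) + (j/45896)/(-45753) = (-16369 + 21398)/((-101 + 2*(-98))**2) - 3893/45896/(-45753) = 5029/((-101 - 196)**2) - 3893*1/45896*(-1/45753) = 5029/((-297)**2) - 3893/45896*(-1/45753) = 5029/88209 + 3893/2099879688 = 3520212782863/61742762466264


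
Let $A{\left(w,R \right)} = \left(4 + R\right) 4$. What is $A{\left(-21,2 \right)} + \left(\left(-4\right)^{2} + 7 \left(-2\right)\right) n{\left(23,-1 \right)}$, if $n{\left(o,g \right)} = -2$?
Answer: $20$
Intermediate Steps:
$A{\left(w,R \right)} = 16 + 4 R$
$A{\left(-21,2 \right)} + \left(\left(-4\right)^{2} + 7 \left(-2\right)\right) n{\left(23,-1 \right)} = \left(16 + 4 \cdot 2\right) + \left(\left(-4\right)^{2} + 7 \left(-2\right)\right) \left(-2\right) = \left(16 + 8\right) + \left(16 - 14\right) \left(-2\right) = 24 + 2 \left(-2\right) = 24 - 4 = 20$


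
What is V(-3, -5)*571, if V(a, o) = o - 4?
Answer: -5139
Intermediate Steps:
V(a, o) = -4 + o
V(-3, -5)*571 = (-4 - 5)*571 = -9*571 = -5139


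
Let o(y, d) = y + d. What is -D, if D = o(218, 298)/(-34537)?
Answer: 516/34537 ≈ 0.014941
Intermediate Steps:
o(y, d) = d + y
D = -516/34537 (D = (298 + 218)/(-34537) = 516*(-1/34537) = -516/34537 ≈ -0.014941)
-D = -1*(-516/34537) = 516/34537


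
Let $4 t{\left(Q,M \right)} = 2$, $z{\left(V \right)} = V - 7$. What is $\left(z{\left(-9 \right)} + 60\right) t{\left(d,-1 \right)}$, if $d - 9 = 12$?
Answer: $22$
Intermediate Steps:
$d = 21$ ($d = 9 + 12 = 21$)
$z{\left(V \right)} = -7 + V$
$t{\left(Q,M \right)} = \frac{1}{2}$ ($t{\left(Q,M \right)} = \frac{1}{4} \cdot 2 = \frac{1}{2}$)
$\left(z{\left(-9 \right)} + 60\right) t{\left(d,-1 \right)} = \left(\left(-7 - 9\right) + 60\right) \frac{1}{2} = \left(-16 + 60\right) \frac{1}{2} = 44 \cdot \frac{1}{2} = 22$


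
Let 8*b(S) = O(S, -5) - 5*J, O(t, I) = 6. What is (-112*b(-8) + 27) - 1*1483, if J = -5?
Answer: -1890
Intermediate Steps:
b(S) = 31/8 (b(S) = (6 - 5*(-5))/8 = (6 + 25)/8 = (1/8)*31 = 31/8)
(-112*b(-8) + 27) - 1*1483 = (-112*31/8 + 27) - 1*1483 = (-434 + 27) - 1483 = -407 - 1483 = -1890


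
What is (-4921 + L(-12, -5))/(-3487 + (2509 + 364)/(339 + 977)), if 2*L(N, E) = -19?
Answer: 2162846/1528673 ≈ 1.4149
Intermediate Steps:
L(N, E) = -19/2 (L(N, E) = (1/2)*(-19) = -19/2)
(-4921 + L(-12, -5))/(-3487 + (2509 + 364)/(339 + 977)) = (-4921 - 19/2)/(-3487 + (2509 + 364)/(339 + 977)) = -9861/(2*(-3487 + 2873/1316)) = -9861/(2*(-4586019/1316)) = -9861/2*(-1316/4586019) = 2162846/1528673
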